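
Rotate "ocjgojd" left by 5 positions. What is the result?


Input: "ocjgojd", rotate left by 5
First 5 characters: "ocjgo"
Remaining characters: "jd"
Concatenate remaining + first: "jd" + "ocjgo" = "jdocjgo"

jdocjgo


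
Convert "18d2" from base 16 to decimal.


Input: "18d2" in base 16
Positional expansion:
  Digit '1' (value 1) x 16^3 = 4096
  Digit '8' (value 8) x 16^2 = 2048
  Digit 'd' (value 13) x 16^1 = 208
  Digit '2' (value 2) x 16^0 = 2
Sum = 6354

6354


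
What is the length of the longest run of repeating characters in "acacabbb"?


Input: "acacabbb"
Scanning for longest run:
  Position 1 ('c'): new char, reset run to 1
  Position 2 ('a'): new char, reset run to 1
  Position 3 ('c'): new char, reset run to 1
  Position 4 ('a'): new char, reset run to 1
  Position 5 ('b'): new char, reset run to 1
  Position 6 ('b'): continues run of 'b', length=2
  Position 7 ('b'): continues run of 'b', length=3
Longest run: 'b' with length 3

3


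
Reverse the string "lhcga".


Input: lhcga
Reading characters right to left:
  Position 4: 'a'
  Position 3: 'g'
  Position 2: 'c'
  Position 1: 'h'
  Position 0: 'l'
Reversed: agchl

agchl


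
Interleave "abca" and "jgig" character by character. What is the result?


Interleaving "abca" and "jgig":
  Position 0: 'a' from first, 'j' from second => "aj"
  Position 1: 'b' from first, 'g' from second => "bg"
  Position 2: 'c' from first, 'i' from second => "ci"
  Position 3: 'a' from first, 'g' from second => "ag"
Result: ajbgciag

ajbgciag


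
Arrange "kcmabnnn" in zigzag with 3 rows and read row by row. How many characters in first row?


Zigzag "kcmabnnn" into 3 rows:
Placing characters:
  'k' => row 0
  'c' => row 1
  'm' => row 2
  'a' => row 1
  'b' => row 0
  'n' => row 1
  'n' => row 2
  'n' => row 1
Rows:
  Row 0: "kb"
  Row 1: "cann"
  Row 2: "mn"
First row length: 2

2


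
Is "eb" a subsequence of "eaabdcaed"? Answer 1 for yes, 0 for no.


Check if "eb" is a subsequence of "eaabdcaed"
Greedy scan:
  Position 0 ('e'): matches sub[0] = 'e'
  Position 1 ('a'): no match needed
  Position 2 ('a'): no match needed
  Position 3 ('b'): matches sub[1] = 'b'
  Position 4 ('d'): no match needed
  Position 5 ('c'): no match needed
  Position 6 ('a'): no match needed
  Position 7 ('e'): no match needed
  Position 8 ('d'): no match needed
All 2 characters matched => is a subsequence

1


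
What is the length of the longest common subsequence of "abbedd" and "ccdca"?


LCS of "abbedd" and "ccdca"
DP table:
           c    c    d    c    a
      0    0    0    0    0    0
  a   0    0    0    0    0    1
  b   0    0    0    0    0    1
  b   0    0    0    0    0    1
  e   0    0    0    0    0    1
  d   0    0    0    1    1    1
  d   0    0    0    1    1    1
LCS length = dp[6][5] = 1

1


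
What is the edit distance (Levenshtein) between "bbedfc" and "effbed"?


Computing edit distance: "bbedfc" -> "effbed"
DP table:
           e    f    f    b    e    d
      0    1    2    3    4    5    6
  b   1    1    2    3    3    4    5
  b   2    2    2    3    3    4    5
  e   3    2    3    3    4    3    4
  d   4    3    3    4    4    4    3
  f   5    4    3    3    4    5    4
  c   6    5    4    4    4    5    5
Edit distance = dp[6][6] = 5

5


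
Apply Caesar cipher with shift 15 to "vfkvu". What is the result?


Caesar cipher: shift "vfkvu" by 15
  'v' (pos 21) + 15 = pos 10 = 'k'
  'f' (pos 5) + 15 = pos 20 = 'u'
  'k' (pos 10) + 15 = pos 25 = 'z'
  'v' (pos 21) + 15 = pos 10 = 'k'
  'u' (pos 20) + 15 = pos 9 = 'j'
Result: kuzkj

kuzkj


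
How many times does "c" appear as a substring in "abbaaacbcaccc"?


Searching for "c" in "abbaaacbcaccc"
Scanning each position:
  Position 0: "a" => no
  Position 1: "b" => no
  Position 2: "b" => no
  Position 3: "a" => no
  Position 4: "a" => no
  Position 5: "a" => no
  Position 6: "c" => MATCH
  Position 7: "b" => no
  Position 8: "c" => MATCH
  Position 9: "a" => no
  Position 10: "c" => MATCH
  Position 11: "c" => MATCH
  Position 12: "c" => MATCH
Total occurrences: 5

5


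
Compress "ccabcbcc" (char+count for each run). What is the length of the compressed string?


Input: ccabcbcc
Runs:
  'c' x 2 => "c2"
  'a' x 1 => "a1"
  'b' x 1 => "b1"
  'c' x 1 => "c1"
  'b' x 1 => "b1"
  'c' x 2 => "c2"
Compressed: "c2a1b1c1b1c2"
Compressed length: 12

12


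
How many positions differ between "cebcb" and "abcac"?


Comparing "cebcb" and "abcac" position by position:
  Position 0: 'c' vs 'a' => DIFFER
  Position 1: 'e' vs 'b' => DIFFER
  Position 2: 'b' vs 'c' => DIFFER
  Position 3: 'c' vs 'a' => DIFFER
  Position 4: 'b' vs 'c' => DIFFER
Positions that differ: 5

5


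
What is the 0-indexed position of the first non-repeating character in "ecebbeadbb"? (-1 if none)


Input: ecebbeadbb
Character frequencies:
  'a': 1
  'b': 4
  'c': 1
  'd': 1
  'e': 3
Scanning left to right for freq == 1:
  Position 0 ('e'): freq=3, skip
  Position 1 ('c'): unique! => answer = 1

1


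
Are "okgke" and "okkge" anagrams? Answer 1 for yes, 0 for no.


Strings: "okgke", "okkge"
Sorted first:  egkko
Sorted second: egkko
Sorted forms match => anagrams

1


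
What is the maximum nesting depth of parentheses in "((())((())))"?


Input: "((())((())))"
Tracking depth:
  Position 0 '(': depth becomes 1
  Position 1 '(': depth becomes 2
  Position 2 '(': depth becomes 3
  Position 3 ')': depth becomes 2
  Position 4 ')': depth becomes 1
  Position 5 '(': depth becomes 2
  Position 6 '(': depth becomes 3
  Position 7 '(': depth becomes 4
  Position 8 ')': depth becomes 3
  Position 9 ')': depth becomes 2
  Position 10 ')': depth becomes 1
  Position 11 ')': depth becomes 0
Maximum depth reached: 4

4


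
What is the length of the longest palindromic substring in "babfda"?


Input: "babfda"
Checking substrings for palindromes:
  [0:3] "bab" (len 3) => palindrome
Longest palindromic substring: "bab" with length 3

3


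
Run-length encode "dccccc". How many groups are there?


Input: dccccc
Scanning for consecutive runs:
  Group 1: 'd' x 1 (positions 0-0)
  Group 2: 'c' x 5 (positions 1-5)
Total groups: 2

2


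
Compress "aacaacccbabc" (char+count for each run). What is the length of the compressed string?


Input: aacaacccbabc
Runs:
  'a' x 2 => "a2"
  'c' x 1 => "c1"
  'a' x 2 => "a2"
  'c' x 3 => "c3"
  'b' x 1 => "b1"
  'a' x 1 => "a1"
  'b' x 1 => "b1"
  'c' x 1 => "c1"
Compressed: "a2c1a2c3b1a1b1c1"
Compressed length: 16

16


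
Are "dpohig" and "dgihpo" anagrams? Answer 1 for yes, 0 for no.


Strings: "dpohig", "dgihpo"
Sorted first:  dghiop
Sorted second: dghiop
Sorted forms match => anagrams

1


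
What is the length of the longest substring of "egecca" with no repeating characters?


Input: "egecca"
Sliding window (track last position of each char):
  Position 0 ('e'): window [0,0] length 1 -- new best
  Position 1 ('g'): window [0,1] length 2 -- new best
  Position 2 ('e'): repeat (last at 0), move window start to 1
  Position 2 ('e'): window [1,2] length 2
  Position 3 ('c'): window [1,3] length 3 -- new best
  Position 4 ('c'): repeat (last at 3), move window start to 4
  Position 4 ('c'): window [4,4] length 1
  Position 5 ('a'): window [4,5] length 2
Longest substring with no repeats: "gec" with length 3

3


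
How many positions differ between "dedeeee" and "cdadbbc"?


Comparing "dedeeee" and "cdadbbc" position by position:
  Position 0: 'd' vs 'c' => DIFFER
  Position 1: 'e' vs 'd' => DIFFER
  Position 2: 'd' vs 'a' => DIFFER
  Position 3: 'e' vs 'd' => DIFFER
  Position 4: 'e' vs 'b' => DIFFER
  Position 5: 'e' vs 'b' => DIFFER
  Position 6: 'e' vs 'c' => DIFFER
Positions that differ: 7

7


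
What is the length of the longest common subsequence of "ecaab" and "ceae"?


LCS of "ecaab" and "ceae"
DP table:
           c    e    a    e
      0    0    0    0    0
  e   0    0    1    1    1
  c   0    1    1    1    1
  a   0    1    1    2    2
  a   0    1    1    2    2
  b   0    1    1    2    2
LCS length = dp[5][4] = 2

2


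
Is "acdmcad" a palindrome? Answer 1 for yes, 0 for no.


Input: acdmcad
Reversed: dacmdca
  Compare pos 0 ('a') with pos 6 ('d'): MISMATCH
  Compare pos 1 ('c') with pos 5 ('a'): MISMATCH
  Compare pos 2 ('d') with pos 4 ('c'): MISMATCH
Result: not a palindrome

0


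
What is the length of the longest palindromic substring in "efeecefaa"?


Input: "efeecefaa"
Checking substrings for palindromes:
  [0:3] "efe" (len 3) => palindrome
  [3:6] "ece" (len 3) => palindrome
  [2:4] "ee" (len 2) => palindrome
  [7:9] "aa" (len 2) => palindrome
Longest palindromic substring: "efe" with length 3

3


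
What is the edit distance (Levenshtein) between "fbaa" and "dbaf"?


Computing edit distance: "fbaa" -> "dbaf"
DP table:
           d    b    a    f
      0    1    2    3    4
  f   1    1    2    3    3
  b   2    2    1    2    3
  a   3    3    2    1    2
  a   4    4    3    2    2
Edit distance = dp[4][4] = 2

2


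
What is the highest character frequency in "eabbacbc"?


Input: eabbacbc
Character counts:
  'a': 2
  'b': 3
  'c': 2
  'e': 1
Maximum frequency: 3

3


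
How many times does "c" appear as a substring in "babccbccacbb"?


Searching for "c" in "babccbccacbb"
Scanning each position:
  Position 0: "b" => no
  Position 1: "a" => no
  Position 2: "b" => no
  Position 3: "c" => MATCH
  Position 4: "c" => MATCH
  Position 5: "b" => no
  Position 6: "c" => MATCH
  Position 7: "c" => MATCH
  Position 8: "a" => no
  Position 9: "c" => MATCH
  Position 10: "b" => no
  Position 11: "b" => no
Total occurrences: 5

5


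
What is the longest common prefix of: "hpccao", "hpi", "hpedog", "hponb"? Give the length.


Words: hpccao, hpi, hpedog, hponb
  Position 0: all 'h' => match
  Position 1: all 'p' => match
  Position 2: ('c', 'i', 'e', 'o') => mismatch, stop
LCP = "hp" (length 2)

2


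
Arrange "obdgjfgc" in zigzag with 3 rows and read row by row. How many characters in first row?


Zigzag "obdgjfgc" into 3 rows:
Placing characters:
  'o' => row 0
  'b' => row 1
  'd' => row 2
  'g' => row 1
  'j' => row 0
  'f' => row 1
  'g' => row 2
  'c' => row 1
Rows:
  Row 0: "oj"
  Row 1: "bgfc"
  Row 2: "dg"
First row length: 2

2


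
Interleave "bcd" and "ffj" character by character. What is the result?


Interleaving "bcd" and "ffj":
  Position 0: 'b' from first, 'f' from second => "bf"
  Position 1: 'c' from first, 'f' from second => "cf"
  Position 2: 'd' from first, 'j' from second => "dj"
Result: bfcfdj

bfcfdj


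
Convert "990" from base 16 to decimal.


Input: "990" in base 16
Positional expansion:
  Digit '9' (value 9) x 16^2 = 2304
  Digit '9' (value 9) x 16^1 = 144
  Digit '0' (value 0) x 16^0 = 0
Sum = 2448

2448


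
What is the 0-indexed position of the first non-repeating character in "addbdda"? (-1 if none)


Input: addbdda
Character frequencies:
  'a': 2
  'b': 1
  'd': 4
Scanning left to right for freq == 1:
  Position 0 ('a'): freq=2, skip
  Position 1 ('d'): freq=4, skip
  Position 2 ('d'): freq=4, skip
  Position 3 ('b'): unique! => answer = 3

3


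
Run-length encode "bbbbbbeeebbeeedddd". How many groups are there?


Input: bbbbbbeeebbeeedddd
Scanning for consecutive runs:
  Group 1: 'b' x 6 (positions 0-5)
  Group 2: 'e' x 3 (positions 6-8)
  Group 3: 'b' x 2 (positions 9-10)
  Group 4: 'e' x 3 (positions 11-13)
  Group 5: 'd' x 4 (positions 14-17)
Total groups: 5

5


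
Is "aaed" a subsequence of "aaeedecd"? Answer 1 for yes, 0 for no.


Check if "aaed" is a subsequence of "aaeedecd"
Greedy scan:
  Position 0 ('a'): matches sub[0] = 'a'
  Position 1 ('a'): matches sub[1] = 'a'
  Position 2 ('e'): matches sub[2] = 'e'
  Position 3 ('e'): no match needed
  Position 4 ('d'): matches sub[3] = 'd'
  Position 5 ('e'): no match needed
  Position 6 ('c'): no match needed
  Position 7 ('d'): no match needed
All 4 characters matched => is a subsequence

1


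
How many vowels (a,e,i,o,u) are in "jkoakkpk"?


Input: jkoakkpk
Checking each character:
  'j' at position 0: consonant
  'k' at position 1: consonant
  'o' at position 2: vowel (running total: 1)
  'a' at position 3: vowel (running total: 2)
  'k' at position 4: consonant
  'k' at position 5: consonant
  'p' at position 6: consonant
  'k' at position 7: consonant
Total vowels: 2

2


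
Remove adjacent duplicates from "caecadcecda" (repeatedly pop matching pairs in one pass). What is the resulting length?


Input: caecadcecda
Stack-based adjacent duplicate removal:
  Read 'c': push. Stack: c
  Read 'a': push. Stack: ca
  Read 'e': push. Stack: cae
  Read 'c': push. Stack: caec
  Read 'a': push. Stack: caeca
  Read 'd': push. Stack: caecad
  Read 'c': push. Stack: caecadc
  Read 'e': push. Stack: caecadce
  Read 'c': push. Stack: caecadcec
  Read 'd': push. Stack: caecadcecd
  Read 'a': push. Stack: caecadcecda
Final stack: "caecadcecda" (length 11)

11


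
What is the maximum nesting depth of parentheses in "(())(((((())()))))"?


Input: "(())(((((())()))))"
Tracking depth:
  Position 0 '(': depth becomes 1
  Position 1 '(': depth becomes 2
  Position 2 ')': depth becomes 1
  Position 3 ')': depth becomes 0
  Position 4 '(': depth becomes 1
  Position 5 '(': depth becomes 2
  Position 6 '(': depth becomes 3
  Position 7 '(': depth becomes 4
  Position 8 '(': depth becomes 5
  Position 9 '(': depth becomes 6
  Position 10 ')': depth becomes 5
  Position 11 ')': depth becomes 4
  Position 12 '(': depth becomes 5
  Position 13 ')': depth becomes 4
  Position 14 ')': depth becomes 3
  Position 15 ')': depth becomes 2
  Position 16 ')': depth becomes 1
  Position 17 ')': depth becomes 0
Maximum depth reached: 6

6


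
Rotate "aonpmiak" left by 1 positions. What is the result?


Input: "aonpmiak", rotate left by 1
First 1 characters: "a"
Remaining characters: "onpmiak"
Concatenate remaining + first: "onpmiak" + "a" = "onpmiaka"

onpmiaka


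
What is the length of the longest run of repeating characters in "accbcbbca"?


Input: "accbcbbca"
Scanning for longest run:
  Position 1 ('c'): new char, reset run to 1
  Position 2 ('c'): continues run of 'c', length=2
  Position 3 ('b'): new char, reset run to 1
  Position 4 ('c'): new char, reset run to 1
  Position 5 ('b'): new char, reset run to 1
  Position 6 ('b'): continues run of 'b', length=2
  Position 7 ('c'): new char, reset run to 1
  Position 8 ('a'): new char, reset run to 1
Longest run: 'c' with length 2

2


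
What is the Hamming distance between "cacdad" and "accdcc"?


Comparing "cacdad" and "accdcc" position by position:
  Position 0: 'c' vs 'a' => differ
  Position 1: 'a' vs 'c' => differ
  Position 2: 'c' vs 'c' => same
  Position 3: 'd' vs 'd' => same
  Position 4: 'a' vs 'c' => differ
  Position 5: 'd' vs 'c' => differ
Total differences (Hamming distance): 4

4


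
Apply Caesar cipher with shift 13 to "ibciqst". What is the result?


Caesar cipher: shift "ibciqst" by 13
  'i' (pos 8) + 13 = pos 21 = 'v'
  'b' (pos 1) + 13 = pos 14 = 'o'
  'c' (pos 2) + 13 = pos 15 = 'p'
  'i' (pos 8) + 13 = pos 21 = 'v'
  'q' (pos 16) + 13 = pos 3 = 'd'
  's' (pos 18) + 13 = pos 5 = 'f'
  't' (pos 19) + 13 = pos 6 = 'g'
Result: vopvdfg

vopvdfg


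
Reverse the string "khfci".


Input: khfci
Reading characters right to left:
  Position 4: 'i'
  Position 3: 'c'
  Position 2: 'f'
  Position 1: 'h'
  Position 0: 'k'
Reversed: icfhk

icfhk


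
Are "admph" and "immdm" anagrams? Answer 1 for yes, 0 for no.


Strings: "admph", "immdm"
Sorted first:  adhmp
Sorted second: dimmm
Differ at position 0: 'a' vs 'd' => not anagrams

0


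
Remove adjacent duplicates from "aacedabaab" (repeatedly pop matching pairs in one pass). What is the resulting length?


Input: aacedabaab
Stack-based adjacent duplicate removal:
  Read 'a': push. Stack: a
  Read 'a': matches stack top 'a' => pop. Stack: (empty)
  Read 'c': push. Stack: c
  Read 'e': push. Stack: ce
  Read 'd': push. Stack: ced
  Read 'a': push. Stack: ceda
  Read 'b': push. Stack: cedab
  Read 'a': push. Stack: cedaba
  Read 'a': matches stack top 'a' => pop. Stack: cedab
  Read 'b': matches stack top 'b' => pop. Stack: ceda
Final stack: "ceda" (length 4)

4


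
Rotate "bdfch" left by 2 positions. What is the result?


Input: "bdfch", rotate left by 2
First 2 characters: "bd"
Remaining characters: "fch"
Concatenate remaining + first: "fch" + "bd" = "fchbd"

fchbd


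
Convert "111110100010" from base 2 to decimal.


Input: "111110100010" in base 2
Positional expansion:
  Digit '1' (value 1) x 2^11 = 2048
  Digit '1' (value 1) x 2^10 = 1024
  Digit '1' (value 1) x 2^9 = 512
  Digit '1' (value 1) x 2^8 = 256
  Digit '1' (value 1) x 2^7 = 128
  Digit '0' (value 0) x 2^6 = 0
  Digit '1' (value 1) x 2^5 = 32
  Digit '0' (value 0) x 2^4 = 0
  Digit '0' (value 0) x 2^3 = 0
  Digit '0' (value 0) x 2^2 = 0
  Digit '1' (value 1) x 2^1 = 2
  Digit '0' (value 0) x 2^0 = 0
Sum = 4002

4002


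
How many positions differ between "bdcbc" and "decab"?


Comparing "bdcbc" and "decab" position by position:
  Position 0: 'b' vs 'd' => DIFFER
  Position 1: 'd' vs 'e' => DIFFER
  Position 2: 'c' vs 'c' => same
  Position 3: 'b' vs 'a' => DIFFER
  Position 4: 'c' vs 'b' => DIFFER
Positions that differ: 4

4


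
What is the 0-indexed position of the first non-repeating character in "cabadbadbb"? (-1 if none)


Input: cabadbadbb
Character frequencies:
  'a': 3
  'b': 4
  'c': 1
  'd': 2
Scanning left to right for freq == 1:
  Position 0 ('c'): unique! => answer = 0

0


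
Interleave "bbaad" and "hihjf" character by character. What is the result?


Interleaving "bbaad" and "hihjf":
  Position 0: 'b' from first, 'h' from second => "bh"
  Position 1: 'b' from first, 'i' from second => "bi"
  Position 2: 'a' from first, 'h' from second => "ah"
  Position 3: 'a' from first, 'j' from second => "aj"
  Position 4: 'd' from first, 'f' from second => "df"
Result: bhbiahajdf

bhbiahajdf


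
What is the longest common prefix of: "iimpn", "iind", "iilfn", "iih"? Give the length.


Words: iimpn, iind, iilfn, iih
  Position 0: all 'i' => match
  Position 1: all 'i' => match
  Position 2: ('m', 'n', 'l', 'h') => mismatch, stop
LCP = "ii" (length 2)

2


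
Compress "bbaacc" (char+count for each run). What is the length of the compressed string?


Input: bbaacc
Runs:
  'b' x 2 => "b2"
  'a' x 2 => "a2"
  'c' x 2 => "c2"
Compressed: "b2a2c2"
Compressed length: 6

6


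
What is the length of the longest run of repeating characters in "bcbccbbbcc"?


Input: "bcbccbbbcc"
Scanning for longest run:
  Position 1 ('c'): new char, reset run to 1
  Position 2 ('b'): new char, reset run to 1
  Position 3 ('c'): new char, reset run to 1
  Position 4 ('c'): continues run of 'c', length=2
  Position 5 ('b'): new char, reset run to 1
  Position 6 ('b'): continues run of 'b', length=2
  Position 7 ('b'): continues run of 'b', length=3
  Position 8 ('c'): new char, reset run to 1
  Position 9 ('c'): continues run of 'c', length=2
Longest run: 'b' with length 3

3


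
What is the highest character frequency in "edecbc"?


Input: edecbc
Character counts:
  'b': 1
  'c': 2
  'd': 1
  'e': 2
Maximum frequency: 2

2


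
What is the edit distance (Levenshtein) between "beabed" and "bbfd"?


Computing edit distance: "beabed" -> "bbfd"
DP table:
           b    b    f    d
      0    1    2    3    4
  b   1    0    1    2    3
  e   2    1    1    2    3
  a   3    2    2    2    3
  b   4    3    2    3    3
  e   5    4    3    3    4
  d   6    5    4    4    3
Edit distance = dp[6][4] = 3

3


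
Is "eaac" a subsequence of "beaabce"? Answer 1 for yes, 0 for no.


Check if "eaac" is a subsequence of "beaabce"
Greedy scan:
  Position 0 ('b'): no match needed
  Position 1 ('e'): matches sub[0] = 'e'
  Position 2 ('a'): matches sub[1] = 'a'
  Position 3 ('a'): matches sub[2] = 'a'
  Position 4 ('b'): no match needed
  Position 5 ('c'): matches sub[3] = 'c'
  Position 6 ('e'): no match needed
All 4 characters matched => is a subsequence

1


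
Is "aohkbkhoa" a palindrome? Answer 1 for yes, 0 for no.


Input: aohkbkhoa
Reversed: aohkbkhoa
  Compare pos 0 ('a') with pos 8 ('a'): match
  Compare pos 1 ('o') with pos 7 ('o'): match
  Compare pos 2 ('h') with pos 6 ('h'): match
  Compare pos 3 ('k') with pos 5 ('k'): match
Result: palindrome

1


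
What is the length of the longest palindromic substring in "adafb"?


Input: "adafb"
Checking substrings for palindromes:
  [0:3] "ada" (len 3) => palindrome
Longest palindromic substring: "ada" with length 3

3


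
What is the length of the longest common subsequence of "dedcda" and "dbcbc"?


LCS of "dedcda" and "dbcbc"
DP table:
           d    b    c    b    c
      0    0    0    0    0    0
  d   0    1    1    1    1    1
  e   0    1    1    1    1    1
  d   0    1    1    1    1    1
  c   0    1    1    2    2    2
  d   0    1    1    2    2    2
  a   0    1    1    2    2    2
LCS length = dp[6][5] = 2

2


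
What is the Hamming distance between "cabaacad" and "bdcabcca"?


Comparing "cabaacad" and "bdcabcca" position by position:
  Position 0: 'c' vs 'b' => differ
  Position 1: 'a' vs 'd' => differ
  Position 2: 'b' vs 'c' => differ
  Position 3: 'a' vs 'a' => same
  Position 4: 'a' vs 'b' => differ
  Position 5: 'c' vs 'c' => same
  Position 6: 'a' vs 'c' => differ
  Position 7: 'd' vs 'a' => differ
Total differences (Hamming distance): 6

6


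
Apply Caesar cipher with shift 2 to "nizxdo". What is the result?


Caesar cipher: shift "nizxdo" by 2
  'n' (pos 13) + 2 = pos 15 = 'p'
  'i' (pos 8) + 2 = pos 10 = 'k'
  'z' (pos 25) + 2 = pos 1 = 'b'
  'x' (pos 23) + 2 = pos 25 = 'z'
  'd' (pos 3) + 2 = pos 5 = 'f'
  'o' (pos 14) + 2 = pos 16 = 'q'
Result: pkbzfq

pkbzfq


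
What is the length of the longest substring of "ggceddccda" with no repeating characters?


Input: "ggceddccda"
Sliding window (track last position of each char):
  Position 0 ('g'): window [0,0] length 1 -- new best
  Position 1 ('g'): repeat (last at 0), move window start to 1
  Position 1 ('g'): window [1,1] length 1
  Position 2 ('c'): window [1,2] length 2 -- new best
  Position 3 ('e'): window [1,3] length 3 -- new best
  Position 4 ('d'): window [1,4] length 4 -- new best
  Position 5 ('d'): repeat (last at 4), move window start to 5
  Position 5 ('d'): window [5,5] length 1
  Position 6 ('c'): window [5,6] length 2
  Position 7 ('c'): repeat (last at 6), move window start to 7
  Position 7 ('c'): window [7,7] length 1
  Position 8 ('d'): window [7,8] length 2
  Position 9 ('a'): window [7,9] length 3
Longest substring with no repeats: "gced" with length 4

4


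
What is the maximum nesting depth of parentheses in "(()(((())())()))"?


Input: "(()(((())())()))"
Tracking depth:
  Position 0 '(': depth becomes 1
  Position 1 '(': depth becomes 2
  Position 2 ')': depth becomes 1
  Position 3 '(': depth becomes 2
  Position 4 '(': depth becomes 3
  Position 5 '(': depth becomes 4
  Position 6 '(': depth becomes 5
  Position 7 ')': depth becomes 4
  Position 8 ')': depth becomes 3
  Position 9 '(': depth becomes 4
  Position 10 ')': depth becomes 3
  Position 11 ')': depth becomes 2
  Position 12 '(': depth becomes 3
  Position 13 ')': depth becomes 2
  Position 14 ')': depth becomes 1
  Position 15 ')': depth becomes 0
Maximum depth reached: 5

5


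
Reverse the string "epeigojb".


Input: epeigojb
Reading characters right to left:
  Position 7: 'b'
  Position 6: 'j'
  Position 5: 'o'
  Position 4: 'g'
  Position 3: 'i'
  Position 2: 'e'
  Position 1: 'p'
  Position 0: 'e'
Reversed: bjogiepe

bjogiepe


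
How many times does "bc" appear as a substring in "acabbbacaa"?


Searching for "bc" in "acabbbacaa"
Scanning each position:
  Position 0: "ac" => no
  Position 1: "ca" => no
  Position 2: "ab" => no
  Position 3: "bb" => no
  Position 4: "bb" => no
  Position 5: "ba" => no
  Position 6: "ac" => no
  Position 7: "ca" => no
  Position 8: "aa" => no
Total occurrences: 0

0


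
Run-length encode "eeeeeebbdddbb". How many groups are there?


Input: eeeeeebbdddbb
Scanning for consecutive runs:
  Group 1: 'e' x 6 (positions 0-5)
  Group 2: 'b' x 2 (positions 6-7)
  Group 3: 'd' x 3 (positions 8-10)
  Group 4: 'b' x 2 (positions 11-12)
Total groups: 4

4


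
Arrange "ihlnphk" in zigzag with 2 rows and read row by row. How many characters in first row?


Zigzag "ihlnphk" into 2 rows:
Placing characters:
  'i' => row 0
  'h' => row 1
  'l' => row 0
  'n' => row 1
  'p' => row 0
  'h' => row 1
  'k' => row 0
Rows:
  Row 0: "ilpk"
  Row 1: "hnh"
First row length: 4

4


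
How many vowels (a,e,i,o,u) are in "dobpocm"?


Input: dobpocm
Checking each character:
  'd' at position 0: consonant
  'o' at position 1: vowel (running total: 1)
  'b' at position 2: consonant
  'p' at position 3: consonant
  'o' at position 4: vowel (running total: 2)
  'c' at position 5: consonant
  'm' at position 6: consonant
Total vowels: 2

2


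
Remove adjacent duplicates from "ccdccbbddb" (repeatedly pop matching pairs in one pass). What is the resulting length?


Input: ccdccbbddb
Stack-based adjacent duplicate removal:
  Read 'c': push. Stack: c
  Read 'c': matches stack top 'c' => pop. Stack: (empty)
  Read 'd': push. Stack: d
  Read 'c': push. Stack: dc
  Read 'c': matches stack top 'c' => pop. Stack: d
  Read 'b': push. Stack: db
  Read 'b': matches stack top 'b' => pop. Stack: d
  Read 'd': matches stack top 'd' => pop. Stack: (empty)
  Read 'd': push. Stack: d
  Read 'b': push. Stack: db
Final stack: "db" (length 2)

2


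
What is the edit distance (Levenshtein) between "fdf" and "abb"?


Computing edit distance: "fdf" -> "abb"
DP table:
           a    b    b
      0    1    2    3
  f   1    1    2    3
  d   2    2    2    3
  f   3    3    3    3
Edit distance = dp[3][3] = 3

3


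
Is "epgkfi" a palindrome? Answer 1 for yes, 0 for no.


Input: epgkfi
Reversed: ifkgpe
  Compare pos 0 ('e') with pos 5 ('i'): MISMATCH
  Compare pos 1 ('p') with pos 4 ('f'): MISMATCH
  Compare pos 2 ('g') with pos 3 ('k'): MISMATCH
Result: not a palindrome

0


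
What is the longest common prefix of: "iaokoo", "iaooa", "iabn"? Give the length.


Words: iaokoo, iaooa, iabn
  Position 0: all 'i' => match
  Position 1: all 'a' => match
  Position 2: ('o', 'o', 'b') => mismatch, stop
LCP = "ia" (length 2)

2


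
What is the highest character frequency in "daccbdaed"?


Input: daccbdaed
Character counts:
  'a': 2
  'b': 1
  'c': 2
  'd': 3
  'e': 1
Maximum frequency: 3

3


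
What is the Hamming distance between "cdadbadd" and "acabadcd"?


Comparing "cdadbadd" and "acabadcd" position by position:
  Position 0: 'c' vs 'a' => differ
  Position 1: 'd' vs 'c' => differ
  Position 2: 'a' vs 'a' => same
  Position 3: 'd' vs 'b' => differ
  Position 4: 'b' vs 'a' => differ
  Position 5: 'a' vs 'd' => differ
  Position 6: 'd' vs 'c' => differ
  Position 7: 'd' vs 'd' => same
Total differences (Hamming distance): 6

6


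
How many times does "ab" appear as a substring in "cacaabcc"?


Searching for "ab" in "cacaabcc"
Scanning each position:
  Position 0: "ca" => no
  Position 1: "ac" => no
  Position 2: "ca" => no
  Position 3: "aa" => no
  Position 4: "ab" => MATCH
  Position 5: "bc" => no
  Position 6: "cc" => no
Total occurrences: 1

1


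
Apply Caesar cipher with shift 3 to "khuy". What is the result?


Caesar cipher: shift "khuy" by 3
  'k' (pos 10) + 3 = pos 13 = 'n'
  'h' (pos 7) + 3 = pos 10 = 'k'
  'u' (pos 20) + 3 = pos 23 = 'x'
  'y' (pos 24) + 3 = pos 1 = 'b'
Result: nkxb

nkxb


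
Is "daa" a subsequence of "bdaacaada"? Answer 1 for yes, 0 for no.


Check if "daa" is a subsequence of "bdaacaada"
Greedy scan:
  Position 0 ('b'): no match needed
  Position 1 ('d'): matches sub[0] = 'd'
  Position 2 ('a'): matches sub[1] = 'a'
  Position 3 ('a'): matches sub[2] = 'a'
  Position 4 ('c'): no match needed
  Position 5 ('a'): no match needed
  Position 6 ('a'): no match needed
  Position 7 ('d'): no match needed
  Position 8 ('a'): no match needed
All 3 characters matched => is a subsequence

1


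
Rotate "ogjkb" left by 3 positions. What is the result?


Input: "ogjkb", rotate left by 3
First 3 characters: "ogj"
Remaining characters: "kb"
Concatenate remaining + first: "kb" + "ogj" = "kbogj"

kbogj


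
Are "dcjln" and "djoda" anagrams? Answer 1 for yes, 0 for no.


Strings: "dcjln", "djoda"
Sorted first:  cdjln
Sorted second: addjo
Differ at position 0: 'c' vs 'a' => not anagrams

0


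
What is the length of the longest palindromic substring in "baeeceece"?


Input: "baeeceece"
Checking substrings for palindromes:
  [3:9] "eceece" (len 6) => palindrome
  [2:7] "eecee" (len 5) => palindrome
  [4:8] "ceec" (len 4) => palindrome
  [3:6] "ece" (len 3) => palindrome
  [6:9] "ece" (len 3) => palindrome
  [2:4] "ee" (len 2) => palindrome
Longest palindromic substring: "eceece" with length 6

6


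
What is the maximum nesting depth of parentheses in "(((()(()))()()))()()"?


Input: "(((()(()))()()))()()"
Tracking depth:
  Position 0 '(': depth becomes 1
  Position 1 '(': depth becomes 2
  Position 2 '(': depth becomes 3
  Position 3 '(': depth becomes 4
  Position 4 ')': depth becomes 3
  Position 5 '(': depth becomes 4
  Position 6 '(': depth becomes 5
  Position 7 ')': depth becomes 4
  Position 8 ')': depth becomes 3
  Position 9 ')': depth becomes 2
  Position 10 '(': depth becomes 3
  Position 11 ')': depth becomes 2
  Position 12 '(': depth becomes 3
  Position 13 ')': depth becomes 2
  Position 14 ')': depth becomes 1
  Position 15 ')': depth becomes 0
  Position 16 '(': depth becomes 1
  Position 17 ')': depth becomes 0
  Position 18 '(': depth becomes 1
  Position 19 ')': depth becomes 0
Maximum depth reached: 5

5


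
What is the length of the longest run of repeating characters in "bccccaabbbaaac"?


Input: "bccccaabbbaaac"
Scanning for longest run:
  Position 1 ('c'): new char, reset run to 1
  Position 2 ('c'): continues run of 'c', length=2
  Position 3 ('c'): continues run of 'c', length=3
  Position 4 ('c'): continues run of 'c', length=4
  Position 5 ('a'): new char, reset run to 1
  Position 6 ('a'): continues run of 'a', length=2
  Position 7 ('b'): new char, reset run to 1
  Position 8 ('b'): continues run of 'b', length=2
  Position 9 ('b'): continues run of 'b', length=3
  Position 10 ('a'): new char, reset run to 1
  Position 11 ('a'): continues run of 'a', length=2
  Position 12 ('a'): continues run of 'a', length=3
  Position 13 ('c'): new char, reset run to 1
Longest run: 'c' with length 4

4


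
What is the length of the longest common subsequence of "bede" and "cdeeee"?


LCS of "bede" and "cdeeee"
DP table:
           c    d    e    e    e    e
      0    0    0    0    0    0    0
  b   0    0    0    0    0    0    0
  e   0    0    0    1    1    1    1
  d   0    0    1    1    1    1    1
  e   0    0    1    2    2    2    2
LCS length = dp[4][6] = 2

2


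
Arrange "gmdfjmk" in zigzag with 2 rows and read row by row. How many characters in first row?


Zigzag "gmdfjmk" into 2 rows:
Placing characters:
  'g' => row 0
  'm' => row 1
  'd' => row 0
  'f' => row 1
  'j' => row 0
  'm' => row 1
  'k' => row 0
Rows:
  Row 0: "gdjk"
  Row 1: "mfm"
First row length: 4

4


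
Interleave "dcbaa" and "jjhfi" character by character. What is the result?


Interleaving "dcbaa" and "jjhfi":
  Position 0: 'd' from first, 'j' from second => "dj"
  Position 1: 'c' from first, 'j' from second => "cj"
  Position 2: 'b' from first, 'h' from second => "bh"
  Position 3: 'a' from first, 'f' from second => "af"
  Position 4: 'a' from first, 'i' from second => "ai"
Result: djcjbhafai

djcjbhafai


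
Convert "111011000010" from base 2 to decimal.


Input: "111011000010" in base 2
Positional expansion:
  Digit '1' (value 1) x 2^11 = 2048
  Digit '1' (value 1) x 2^10 = 1024
  Digit '1' (value 1) x 2^9 = 512
  Digit '0' (value 0) x 2^8 = 0
  Digit '1' (value 1) x 2^7 = 128
  Digit '1' (value 1) x 2^6 = 64
  Digit '0' (value 0) x 2^5 = 0
  Digit '0' (value 0) x 2^4 = 0
  Digit '0' (value 0) x 2^3 = 0
  Digit '0' (value 0) x 2^2 = 0
  Digit '1' (value 1) x 2^1 = 2
  Digit '0' (value 0) x 2^0 = 0
Sum = 3778

3778


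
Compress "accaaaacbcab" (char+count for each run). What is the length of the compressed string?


Input: accaaaacbcab
Runs:
  'a' x 1 => "a1"
  'c' x 2 => "c2"
  'a' x 4 => "a4"
  'c' x 1 => "c1"
  'b' x 1 => "b1"
  'c' x 1 => "c1"
  'a' x 1 => "a1"
  'b' x 1 => "b1"
Compressed: "a1c2a4c1b1c1a1b1"
Compressed length: 16

16


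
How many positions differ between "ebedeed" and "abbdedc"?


Comparing "ebedeed" and "abbdedc" position by position:
  Position 0: 'e' vs 'a' => DIFFER
  Position 1: 'b' vs 'b' => same
  Position 2: 'e' vs 'b' => DIFFER
  Position 3: 'd' vs 'd' => same
  Position 4: 'e' vs 'e' => same
  Position 5: 'e' vs 'd' => DIFFER
  Position 6: 'd' vs 'c' => DIFFER
Positions that differ: 4

4


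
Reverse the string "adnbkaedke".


Input: adnbkaedke
Reading characters right to left:
  Position 9: 'e'
  Position 8: 'k'
  Position 7: 'd'
  Position 6: 'e'
  Position 5: 'a'
  Position 4: 'k'
  Position 3: 'b'
  Position 2: 'n'
  Position 1: 'd'
  Position 0: 'a'
Reversed: ekdeakbnda

ekdeakbnda


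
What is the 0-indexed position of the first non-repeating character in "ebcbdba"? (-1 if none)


Input: ebcbdba
Character frequencies:
  'a': 1
  'b': 3
  'c': 1
  'd': 1
  'e': 1
Scanning left to right for freq == 1:
  Position 0 ('e'): unique! => answer = 0

0


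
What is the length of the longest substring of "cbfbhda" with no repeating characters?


Input: "cbfbhda"
Sliding window (track last position of each char):
  Position 0 ('c'): window [0,0] length 1 -- new best
  Position 1 ('b'): window [0,1] length 2 -- new best
  Position 2 ('f'): window [0,2] length 3 -- new best
  Position 3 ('b'): repeat (last at 1), move window start to 2
  Position 3 ('b'): window [2,3] length 2
  Position 4 ('h'): window [2,4] length 3
  Position 5 ('d'): window [2,5] length 4 -- new best
  Position 6 ('a'): window [2,6] length 5 -- new best
Longest substring with no repeats: "fbhda" with length 5

5


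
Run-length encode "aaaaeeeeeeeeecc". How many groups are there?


Input: aaaaeeeeeeeeecc
Scanning for consecutive runs:
  Group 1: 'a' x 4 (positions 0-3)
  Group 2: 'e' x 9 (positions 4-12)
  Group 3: 'c' x 2 (positions 13-14)
Total groups: 3

3


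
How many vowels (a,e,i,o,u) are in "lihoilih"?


Input: lihoilih
Checking each character:
  'l' at position 0: consonant
  'i' at position 1: vowel (running total: 1)
  'h' at position 2: consonant
  'o' at position 3: vowel (running total: 2)
  'i' at position 4: vowel (running total: 3)
  'l' at position 5: consonant
  'i' at position 6: vowel (running total: 4)
  'h' at position 7: consonant
Total vowels: 4

4


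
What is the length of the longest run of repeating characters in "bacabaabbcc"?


Input: "bacabaabbcc"
Scanning for longest run:
  Position 1 ('a'): new char, reset run to 1
  Position 2 ('c'): new char, reset run to 1
  Position 3 ('a'): new char, reset run to 1
  Position 4 ('b'): new char, reset run to 1
  Position 5 ('a'): new char, reset run to 1
  Position 6 ('a'): continues run of 'a', length=2
  Position 7 ('b'): new char, reset run to 1
  Position 8 ('b'): continues run of 'b', length=2
  Position 9 ('c'): new char, reset run to 1
  Position 10 ('c'): continues run of 'c', length=2
Longest run: 'a' with length 2

2


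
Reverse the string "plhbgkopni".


Input: plhbgkopni
Reading characters right to left:
  Position 9: 'i'
  Position 8: 'n'
  Position 7: 'p'
  Position 6: 'o'
  Position 5: 'k'
  Position 4: 'g'
  Position 3: 'b'
  Position 2: 'h'
  Position 1: 'l'
  Position 0: 'p'
Reversed: inpokgbhlp

inpokgbhlp


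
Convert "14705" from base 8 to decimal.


Input: "14705" in base 8
Positional expansion:
  Digit '1' (value 1) x 8^4 = 4096
  Digit '4' (value 4) x 8^3 = 2048
  Digit '7' (value 7) x 8^2 = 448
  Digit '0' (value 0) x 8^1 = 0
  Digit '5' (value 5) x 8^0 = 5
Sum = 6597

6597


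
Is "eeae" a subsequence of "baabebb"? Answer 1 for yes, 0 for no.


Check if "eeae" is a subsequence of "baabebb"
Greedy scan:
  Position 0 ('b'): no match needed
  Position 1 ('a'): no match needed
  Position 2 ('a'): no match needed
  Position 3 ('b'): no match needed
  Position 4 ('e'): matches sub[0] = 'e'
  Position 5 ('b'): no match needed
  Position 6 ('b'): no match needed
Only matched 1/4 characters => not a subsequence

0


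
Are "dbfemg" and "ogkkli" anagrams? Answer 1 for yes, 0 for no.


Strings: "dbfemg", "ogkkli"
Sorted first:  bdefgm
Sorted second: gikklo
Differ at position 0: 'b' vs 'g' => not anagrams

0


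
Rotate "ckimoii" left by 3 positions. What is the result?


Input: "ckimoii", rotate left by 3
First 3 characters: "cki"
Remaining characters: "moii"
Concatenate remaining + first: "moii" + "cki" = "moiicki"

moiicki


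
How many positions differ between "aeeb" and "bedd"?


Comparing "aeeb" and "bedd" position by position:
  Position 0: 'a' vs 'b' => DIFFER
  Position 1: 'e' vs 'e' => same
  Position 2: 'e' vs 'd' => DIFFER
  Position 3: 'b' vs 'd' => DIFFER
Positions that differ: 3

3


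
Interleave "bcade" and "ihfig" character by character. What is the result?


Interleaving "bcade" and "ihfig":
  Position 0: 'b' from first, 'i' from second => "bi"
  Position 1: 'c' from first, 'h' from second => "ch"
  Position 2: 'a' from first, 'f' from second => "af"
  Position 3: 'd' from first, 'i' from second => "di"
  Position 4: 'e' from first, 'g' from second => "eg"
Result: bichafdieg

bichafdieg


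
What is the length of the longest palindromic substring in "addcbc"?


Input: "addcbc"
Checking substrings for palindromes:
  [3:6] "cbc" (len 3) => palindrome
  [1:3] "dd" (len 2) => palindrome
Longest palindromic substring: "cbc" with length 3

3


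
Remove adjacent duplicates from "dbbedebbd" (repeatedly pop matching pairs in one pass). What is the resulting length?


Input: dbbedebbd
Stack-based adjacent duplicate removal:
  Read 'd': push. Stack: d
  Read 'b': push. Stack: db
  Read 'b': matches stack top 'b' => pop. Stack: d
  Read 'e': push. Stack: de
  Read 'd': push. Stack: ded
  Read 'e': push. Stack: dede
  Read 'b': push. Stack: dedeb
  Read 'b': matches stack top 'b' => pop. Stack: dede
  Read 'd': push. Stack: deded
Final stack: "deded" (length 5)

5


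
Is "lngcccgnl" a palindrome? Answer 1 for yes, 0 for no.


Input: lngcccgnl
Reversed: lngcccgnl
  Compare pos 0 ('l') with pos 8 ('l'): match
  Compare pos 1 ('n') with pos 7 ('n'): match
  Compare pos 2 ('g') with pos 6 ('g'): match
  Compare pos 3 ('c') with pos 5 ('c'): match
Result: palindrome

1


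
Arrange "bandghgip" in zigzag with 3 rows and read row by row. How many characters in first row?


Zigzag "bandghgip" into 3 rows:
Placing characters:
  'b' => row 0
  'a' => row 1
  'n' => row 2
  'd' => row 1
  'g' => row 0
  'h' => row 1
  'g' => row 2
  'i' => row 1
  'p' => row 0
Rows:
  Row 0: "bgp"
  Row 1: "adhi"
  Row 2: "ng"
First row length: 3

3


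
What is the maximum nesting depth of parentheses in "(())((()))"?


Input: "(())((()))"
Tracking depth:
  Position 0 '(': depth becomes 1
  Position 1 '(': depth becomes 2
  Position 2 ')': depth becomes 1
  Position 3 ')': depth becomes 0
  Position 4 '(': depth becomes 1
  Position 5 '(': depth becomes 2
  Position 6 '(': depth becomes 3
  Position 7 ')': depth becomes 2
  Position 8 ')': depth becomes 1
  Position 9 ')': depth becomes 0
Maximum depth reached: 3

3


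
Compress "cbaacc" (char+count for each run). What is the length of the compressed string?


Input: cbaacc
Runs:
  'c' x 1 => "c1"
  'b' x 1 => "b1"
  'a' x 2 => "a2"
  'c' x 2 => "c2"
Compressed: "c1b1a2c2"
Compressed length: 8

8


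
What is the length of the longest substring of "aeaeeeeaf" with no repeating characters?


Input: "aeaeeeeaf"
Sliding window (track last position of each char):
  Position 0 ('a'): window [0,0] length 1 -- new best
  Position 1 ('e'): window [0,1] length 2 -- new best
  Position 2 ('a'): repeat (last at 0), move window start to 1
  Position 2 ('a'): window [1,2] length 2
  Position 3 ('e'): repeat (last at 1), move window start to 2
  Position 3 ('e'): window [2,3] length 2
  Position 4 ('e'): repeat (last at 3), move window start to 4
  Position 4 ('e'): window [4,4] length 1
  Position 5 ('e'): repeat (last at 4), move window start to 5
  Position 5 ('e'): window [5,5] length 1
  Position 6 ('e'): repeat (last at 5), move window start to 6
  Position 6 ('e'): window [6,6] length 1
  Position 7 ('a'): window [6,7] length 2
  Position 8 ('f'): window [6,8] length 3 -- new best
Longest substring with no repeats: "eaf" with length 3

3
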